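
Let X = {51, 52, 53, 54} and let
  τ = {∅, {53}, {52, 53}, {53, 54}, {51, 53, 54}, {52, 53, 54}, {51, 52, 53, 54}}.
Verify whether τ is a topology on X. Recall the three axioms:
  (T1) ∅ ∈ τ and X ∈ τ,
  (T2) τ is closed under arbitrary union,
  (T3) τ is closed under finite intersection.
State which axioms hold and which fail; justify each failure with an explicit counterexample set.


τ IS a topology on X.

Axiom (T1): ∅ ∈ τ? Yes; X ∈ τ? Yes.
Axiom (T2/T3): check pairwise unions and intersections of members of τ.
All pairwise intersections and unions checked — each lies in τ. Therefore τ satisfies (T1), (T2), (T3): it IS a topology on X.


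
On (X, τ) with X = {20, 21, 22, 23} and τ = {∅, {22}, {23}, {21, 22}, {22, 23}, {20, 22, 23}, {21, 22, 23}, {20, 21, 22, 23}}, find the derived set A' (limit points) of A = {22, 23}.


A' = {20, 21}

For each x ∈ X, list the open sets U ∈ τ with x ∈ U, then check whether U ∩ (A ∖ {x}) ≠ ∅ for every such U.
  x = 20: opens ∋ x are {20, 22, 23}, {20, 21, 22, 23}; each meets A ∖ {20}, so x IS a limit point.
  x = 21: opens ∋ x are {21, 22}, {21, 22, 23}, {20, 21, 22, 23}; each meets A ∖ {21}, so x IS a limit point.
  x = 22: open {22} ∋ x has {22} ∩ (A ∖ {22}) = ∅, so x is NOT a limit point.
  x = 23: open {23} ∋ x has {23} ∩ (A ∖ {23}) = ∅, so x is NOT a limit point.
Collecting: A' = {20, 21}.


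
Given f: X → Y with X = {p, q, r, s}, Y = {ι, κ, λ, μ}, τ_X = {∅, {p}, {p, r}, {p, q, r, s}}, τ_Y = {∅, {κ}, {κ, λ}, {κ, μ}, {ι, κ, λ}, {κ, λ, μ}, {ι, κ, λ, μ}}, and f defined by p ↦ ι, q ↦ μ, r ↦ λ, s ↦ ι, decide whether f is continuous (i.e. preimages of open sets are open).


f is NOT continuous.

Compute f^{-1}(U) for each U ∈ τ_Y:
  U = ∅: f^{-1}(U) = ∅ ∈ τ_X ✓.
  U = {κ}: f^{-1}(U) = ∅ ∈ τ_X ✓.
  U = {κ, λ}: f^{-1}(U) = {r} ∉ τ_X ✗.
  U = {κ, μ}: f^{-1}(U) = {q} ∉ τ_X ✗.
  U = {ι, κ, λ}: f^{-1}(U) = {p, r, s} ∉ τ_X ✗.
  U = {κ, λ, μ}: f^{-1}(U) = {q, r} ∉ τ_X ✗.
  U = {ι, κ, λ, μ}: f^{-1}(U) = {p, q, r, s} ∈ τ_X ✓.
Found U = {κ, λ} with f^{-1}(U) = {r} not in τ_X. Therefore f is NOT continuous.


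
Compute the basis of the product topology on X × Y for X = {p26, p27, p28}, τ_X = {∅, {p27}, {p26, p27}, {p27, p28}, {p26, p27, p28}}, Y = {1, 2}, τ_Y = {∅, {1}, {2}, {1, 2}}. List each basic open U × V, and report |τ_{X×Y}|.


Basis B = {∅ × ∅, {p27} × {1}, {p27} × {2}, {p26, p27} × {1}, {p26, p27} × {2}, {p27} × {1, 2}, {p27, p28} × {1}, {p27, p28} × {2}, {p26, p27, p28} × {1}, {p26, p27, p28} × {2}, {p26, p27} × {1, 2}, {p27, p28} × {1, 2}, {p26, p27, p28} × {1, 2}}; |τ_{X×Y}| = 25.

Enumerate products U × V with U ∈ τ_X, V ∈ τ_Y (deduplicated):
  ∅ × ∅ = {} (∅)
  {p27} × {1} = {(p27,1)}
  {p27} × {2} = {(p27,2)}
  {p26, p27} × {1} = {(p26,1), (p27,1)}
  {p26, p27} × {2} = {(p26,2), (p27,2)}
  {p27} × {1, 2} = {(p27,1), (p27,2)}
  {p27, p28} × {1} = {(p27,1), (p28,1)}
  {p27, p28} × {2} = {(p27,2), (p28,2)}
  {p26, p27, p28} × {1} = {(p26,1), (p27,1), (p28,1)}
  {p26, p27, p28} × {2} = {(p26,2), (p27,2), (p28,2)}
  {p26, p27} × {1, 2} = {(p26,1), (p26,2), (p27,1), (p27,2)}
  {p27, p28} × {1, 2} = {(p27,1), (p27,2), (p28,1), (p28,2)}
  {p26, p27, p28} × {1, 2} = {(p26,1), (p26,2), (p27,1), (p27,2), (p28,1), (p28,2)}
These 13 distinct sets form the basis B.
Close under arbitrary unions to get τ_{X×Y}; counting gives |τ_{X×Y}| = 25.


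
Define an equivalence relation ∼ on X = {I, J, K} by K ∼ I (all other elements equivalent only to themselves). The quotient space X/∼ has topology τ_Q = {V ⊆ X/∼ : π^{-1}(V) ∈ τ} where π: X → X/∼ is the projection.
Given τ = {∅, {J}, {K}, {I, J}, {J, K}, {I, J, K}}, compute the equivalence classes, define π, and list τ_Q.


X/∼ = {[I=K], [J]}; |τ_Q| = 3.

Equivalence classes: [I=K], [J].
Quotient map π: X → X/∼ sends I ↦ [I=K], J ↦ [J], K ↦ [I=K].
For each subset V ⊆ X/∼, compute π^{-1}(V) ⊆ X and check whether π^{-1}(V) ∈ τ. V is open in τ_Q iff π^{-1}(V) ∈ τ.
  V = {}: π^{-1}(V) = ∅ ∈ τ ✓.
  V = {[I=K]}: π^{-1}(V) = {I, K} ∉ τ ✗.
  V = {[J]}: π^{-1}(V) = {J} ∈ τ ✓.
  V = {[I=K], [J]}: π^{-1}(V) = {I, J, K} ∈ τ ✓.
Open sets in the quotient: τ_Q = {{}, {[J]}, {[I=K], [J]}} (3 elements).


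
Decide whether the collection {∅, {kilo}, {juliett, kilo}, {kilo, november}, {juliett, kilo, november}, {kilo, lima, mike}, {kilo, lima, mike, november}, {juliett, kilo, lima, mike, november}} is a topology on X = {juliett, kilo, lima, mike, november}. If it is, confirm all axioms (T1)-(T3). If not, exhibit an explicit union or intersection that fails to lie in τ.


τ is NOT a topology on X.

Axiom (T1): ∅ ∈ τ? Yes; X ∈ τ? Yes.
Axiom (T2/T3): check pairwise unions and intersections of members of τ.
Counterexample for (T2): {juliett, kilo} ∪ {kilo, lima, mike} = {juliett, kilo, lima, mike} ∉ τ. Therefore τ is NOT a topology.


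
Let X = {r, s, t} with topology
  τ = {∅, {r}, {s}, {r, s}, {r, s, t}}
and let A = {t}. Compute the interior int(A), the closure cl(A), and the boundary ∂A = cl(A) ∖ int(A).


int(A) = ∅, cl(A) = {t}, ∂A = {t}.

Closed sets in (X, τ) are complements of opens:
  closed(X, τ) = {∅, {t}, {r, t}, {s, t}, {r, s, t}}.
int(A) = ⋃ {U ∈ τ : U ⊆ A}. Opens contained in A: ∅.
Taking the union of these: int(A) = ∅.
cl(A) = ⋂ {C closed : A ⊆ C}. Closed sets containing A: {t}, {r, t}, {s, t}, {r, s, t}.
Intersecting these: cl(A) = {t}.
∂A = cl(A) ∖ int(A) = {t} ∖ ∅ = {t}.


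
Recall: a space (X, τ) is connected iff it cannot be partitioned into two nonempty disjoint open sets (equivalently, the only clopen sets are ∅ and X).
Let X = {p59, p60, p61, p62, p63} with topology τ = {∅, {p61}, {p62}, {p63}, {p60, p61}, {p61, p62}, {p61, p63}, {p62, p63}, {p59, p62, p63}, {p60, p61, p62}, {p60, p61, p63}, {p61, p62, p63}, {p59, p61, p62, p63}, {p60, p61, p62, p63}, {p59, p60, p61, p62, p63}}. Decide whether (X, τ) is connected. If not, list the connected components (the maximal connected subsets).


(X, τ) is disconnected; components = [{p60, p61}, {p59, p62, p63}].

Find clopen sets (U ∈ τ with X ∖ U ∈ τ):
  U = ∅, X ∖ U = {p59, p60, p61, p62, p63} — both open, so U is clopen.
  U = {p60, p61}, X ∖ U = {p59, p62, p63} — both open, so U is clopen.
  U = {p59, p62, p63}, X ∖ U = {p60, p61} — both open, so U is clopen.
  U = {p59, p60, p61, p62, p63}, X ∖ U = ∅ — both open, so U is clopen.
Nontrivial clopen(s) exist: e.g. {p59, p62, p63}. So (X, τ) is disconnected.
Compute connected components by grouping points that agree on all clopens:
  component: {p60, p61}
  component: {p59, p62, p63}


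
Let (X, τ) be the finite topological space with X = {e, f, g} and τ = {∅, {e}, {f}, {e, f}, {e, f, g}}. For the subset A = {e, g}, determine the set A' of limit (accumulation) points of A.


A' = {g}

For each x ∈ X, list the open sets U ∈ τ with x ∈ U, then check whether U ∩ (A ∖ {x}) ≠ ∅ for every such U.
  x = e: open {e} ∋ x has {e} ∩ (A ∖ {e}) = ∅, so x is NOT a limit point.
  x = f: open {f} ∋ x has {f} ∩ (A ∖ {f}) = ∅, so x is NOT a limit point.
  x = g: opens ∋ x are {e, f, g}; each meets A ∖ {g}, so x IS a limit point.
Collecting: A' = {g}.


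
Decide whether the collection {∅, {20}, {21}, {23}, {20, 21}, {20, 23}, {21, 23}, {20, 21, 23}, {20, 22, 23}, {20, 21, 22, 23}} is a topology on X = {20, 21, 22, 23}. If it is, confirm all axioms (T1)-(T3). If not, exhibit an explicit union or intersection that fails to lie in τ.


τ IS a topology on X.

Axiom (T1): ∅ ∈ τ? Yes; X ∈ τ? Yes.
Axiom (T2/T3): check pairwise unions and intersections of members of τ.
All pairwise intersections and unions checked — each lies in τ. Therefore τ satisfies (T1), (T2), (T3): it IS a topology on X.


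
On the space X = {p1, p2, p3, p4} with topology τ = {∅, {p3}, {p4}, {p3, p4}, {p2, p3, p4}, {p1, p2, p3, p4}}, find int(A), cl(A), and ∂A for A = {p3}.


int(A) = {p3}, cl(A) = {p1, p2, p3}, ∂A = {p1, p2}.

Closed sets in (X, τ) are complements of opens:
  closed(X, τ) = {∅, {p1}, {p1, p2}, {p1, p2, p3}, {p1, p2, p4}, {p1, p2, p3, p4}}.
int(A) = ⋃ {U ∈ τ : U ⊆ A}. Opens contained in A: ∅, {p3}.
Taking the union of these: int(A) = {p3}.
cl(A) = ⋂ {C closed : A ⊆ C}. Closed sets containing A: {p1, p2, p3}, {p1, p2, p3, p4}.
Intersecting these: cl(A) = {p1, p2, p3}.
∂A = cl(A) ∖ int(A) = {p1, p2, p3} ∖ {p3} = {p1, p2}.


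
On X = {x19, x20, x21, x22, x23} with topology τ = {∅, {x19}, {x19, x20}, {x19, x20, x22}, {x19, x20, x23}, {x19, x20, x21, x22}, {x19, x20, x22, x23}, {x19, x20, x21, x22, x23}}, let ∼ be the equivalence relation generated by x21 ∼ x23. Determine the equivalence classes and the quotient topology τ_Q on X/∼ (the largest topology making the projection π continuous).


X/∼ = {[x19], [x20], [x21=x23], [x22]}; |τ_Q| = 5.

Equivalence classes: [x19], [x20], [x21=x23], [x22].
Quotient map π: X → X/∼ sends x19 ↦ [x19], x20 ↦ [x20], x21 ↦ [x21=x23], x22 ↦ [x22], x23 ↦ [x21=x23].
For each subset V ⊆ X/∼, compute π^{-1}(V) ⊆ X and check whether π^{-1}(V) ∈ τ. V is open in τ_Q iff π^{-1}(V) ∈ τ.
  V = {}: π^{-1}(V) = ∅ ∈ τ ✓.
  V = {[x19]}: π^{-1}(V) = {x19} ∈ τ ✓.
  V = {[x20]}: π^{-1}(V) = {x20} ∉ τ ✗.
  V = {[x19], [x20]}: π^{-1}(V) = {x19, x20} ∈ τ ✓.
  V = {[x21=x23]}: π^{-1}(V) = {x21, x23} ∉ τ ✗.
  V = {[x19], [x21=x23]}: π^{-1}(V) = {x19, x21, x23} ∉ τ ✗.
  V = {[x20], [x21=x23]}: π^{-1}(V) = {x20, x21, x23} ∉ τ ✗.
  V = {[x19], [x20], [x21=x23]}: π^{-1}(V) = {x19, x20, x21, x23} ∉ τ ✗.
  V = {[x22]}: π^{-1}(V) = {x22} ∉ τ ✗.
  V = {[x19], [x22]}: π^{-1}(V) = {x19, x22} ∉ τ ✗.
  V = {[x20], [x22]}: π^{-1}(V) = {x20, x22} ∉ τ ✗.
  V = {[x19], [x20], [x22]}: π^{-1}(V) = {x19, x20, x22} ∈ τ ✓.
  V = {[x21=x23], [x22]}: π^{-1}(V) = {x21, x22, x23} ∉ τ ✗.
  V = {[x19], [x21=x23], [x22]}: π^{-1}(V) = {x19, x21, x22, x23} ∉ τ ✗.
  V = {[x20], [x21=x23], [x22]}: π^{-1}(V) = {x20, x21, x22, x23} ∉ τ ✗.
  V = {[x19], [x20], [x21=x23], [x22]}: π^{-1}(V) = {x19, x20, x21, x22, x23} ∈ τ ✓.
Open sets in the quotient: τ_Q = {{}, {[x19]}, {[x19], [x20]}, {[x19], [x20], [x22]}, {[x19], [x20], [x21=x23], [x22]}} (5 elements).


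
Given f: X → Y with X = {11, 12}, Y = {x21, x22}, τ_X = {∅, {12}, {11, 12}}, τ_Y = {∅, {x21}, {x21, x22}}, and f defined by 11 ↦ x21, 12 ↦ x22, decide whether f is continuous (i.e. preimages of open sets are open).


f is NOT continuous.

Compute f^{-1}(U) for each U ∈ τ_Y:
  U = ∅: f^{-1}(U) = ∅ ∈ τ_X ✓.
  U = {x21}: f^{-1}(U) = {11} ∉ τ_X ✗.
  U = {x21, x22}: f^{-1}(U) = {11, 12} ∈ τ_X ✓.
Found U = {x21} with f^{-1}(U) = {11} not in τ_X. Therefore f is NOT continuous.


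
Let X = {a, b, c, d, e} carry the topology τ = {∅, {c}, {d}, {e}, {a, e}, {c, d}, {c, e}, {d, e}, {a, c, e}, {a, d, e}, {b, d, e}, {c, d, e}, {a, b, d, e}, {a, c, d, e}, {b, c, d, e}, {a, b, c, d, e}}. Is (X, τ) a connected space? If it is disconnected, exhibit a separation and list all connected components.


(X, τ) is disconnected; components = [{c}, {a, b, d, e}].

Find clopen sets (U ∈ τ with X ∖ U ∈ τ):
  U = ∅, X ∖ U = {a, b, c, d, e} — both open, so U is clopen.
  U = {c}, X ∖ U = {a, b, d, e} — both open, so U is clopen.
  U = {a, b, d, e}, X ∖ U = {c} — both open, so U is clopen.
  U = {a, b, c, d, e}, X ∖ U = ∅ — both open, so U is clopen.
Nontrivial clopen(s) exist: e.g. {c}. So (X, τ) is disconnected.
Compute connected components by grouping points that agree on all clopens:
  component: {c}
  component: {a, b, d, e}


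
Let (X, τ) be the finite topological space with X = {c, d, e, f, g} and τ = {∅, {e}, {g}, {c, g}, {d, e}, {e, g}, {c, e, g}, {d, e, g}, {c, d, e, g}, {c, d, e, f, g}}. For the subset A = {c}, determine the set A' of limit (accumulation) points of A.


A' = {f}

For each x ∈ X, list the open sets U ∈ τ with x ∈ U, then check whether U ∩ (A ∖ {x}) ≠ ∅ for every such U.
  x = c: open {c, g} ∋ x has {c, g} ∩ (A ∖ {c}) = ∅, so x is NOT a limit point.
  x = d: open {d, e} ∋ x has {d, e} ∩ (A ∖ {d}) = ∅, so x is NOT a limit point.
  x = e: open {e} ∋ x has {e} ∩ (A ∖ {e}) = ∅, so x is NOT a limit point.
  x = f: opens ∋ x are {c, d, e, f, g}; each meets A ∖ {f}, so x IS a limit point.
  x = g: open {g} ∋ x has {g} ∩ (A ∖ {g}) = ∅, so x is NOT a limit point.
Collecting: A' = {f}.


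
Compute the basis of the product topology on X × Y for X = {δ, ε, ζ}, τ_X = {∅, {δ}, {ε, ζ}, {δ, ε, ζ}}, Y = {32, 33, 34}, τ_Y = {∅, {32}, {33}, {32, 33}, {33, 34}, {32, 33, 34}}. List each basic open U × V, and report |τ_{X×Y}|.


Basis B = {∅ × ∅, {δ} × {32}, {δ} × {33}, {δ} × {32, 33}, {δ} × {33, 34}, {ε, ζ} × {32}, {ε, ζ} × {33}, {δ} × {32, 33, 34}, {δ, ε, ζ} × {32}, {δ, ε, ζ} × {33}, {ε, ζ} × {32, 33}, {ε, ζ} × {33, 34}, {δ, ε, ζ} × {32, 33}, {δ, ε, ζ} × {33, 34}, {ε, ζ} × {32, 33, 34}, {δ, ε, ζ} × {32, 33, 34}}; |τ_{X×Y}| = 36.

Enumerate products U × V with U ∈ τ_X, V ∈ τ_Y (deduplicated):
  ∅ × ∅ = {} (∅)
  {δ} × {32} = {(δ,32)}
  {δ} × {33} = {(δ,33)}
  {δ} × {32, 33} = {(δ,32), (δ,33)}
  {δ} × {33, 34} = {(δ,33), (δ,34)}
  {ε, ζ} × {32} = {(ε,32), (ζ,32)}
  {ε, ζ} × {33} = {(ε,33), (ζ,33)}
  {δ} × {32, 33, 34} = {(δ,32), (δ,33), (δ,34)}
  {δ, ε, ζ} × {32} = {(δ,32), (ε,32), (ζ,32)}
  {δ, ε, ζ} × {33} = {(δ,33), (ε,33), (ζ,33)}
  {ε, ζ} × {32, 33} = {(ε,32), (ε,33), (ζ,32), (ζ,33)}
  {ε, ζ} × {33, 34} = {(ε,33), (ε,34), (ζ,33), (ζ,34)}
  {δ, ε, ζ} × {32, 33} = {(δ,32), (δ,33), (ε,32), (ε,33), (ζ,32), (ζ,33)}
  {δ, ε, ζ} × {33, 34} = {(δ,33), (δ,34), (ε,33), (ε,34), (ζ,33), (ζ,34)}
  {ε, ζ} × {32, 33, 34} = {(ε,32), (ε,33), (ε,34), (ζ,32), (ζ,33), (ζ,34)}
  {δ, ε, ζ} × {32, 33, 34} = {(δ,32), (δ,33), (δ,34), (ε,32), (ε,33), (ε,34), (ζ,32), (ζ,33), (ζ,34)}
These 16 distinct sets form the basis B.
Close under arbitrary unions to get τ_{X×Y}; counting gives |τ_{X×Y}| = 36.


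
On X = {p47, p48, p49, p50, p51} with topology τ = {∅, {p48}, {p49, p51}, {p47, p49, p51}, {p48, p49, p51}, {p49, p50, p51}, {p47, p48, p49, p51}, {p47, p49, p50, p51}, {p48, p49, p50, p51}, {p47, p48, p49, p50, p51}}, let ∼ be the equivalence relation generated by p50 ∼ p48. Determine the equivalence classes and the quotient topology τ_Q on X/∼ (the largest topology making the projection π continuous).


X/∼ = {[p47], [p48=p50], [p49], [p51]}; |τ_Q| = 5.

Equivalence classes: [p47], [p48=p50], [p49], [p51].
Quotient map π: X → X/∼ sends p47 ↦ [p47], p48 ↦ [p48=p50], p49 ↦ [p49], p50 ↦ [p48=p50], p51 ↦ [p51].
For each subset V ⊆ X/∼, compute π^{-1}(V) ⊆ X and check whether π^{-1}(V) ∈ τ. V is open in τ_Q iff π^{-1}(V) ∈ τ.
  V = {}: π^{-1}(V) = ∅ ∈ τ ✓.
  V = {[p47]}: π^{-1}(V) = {p47} ∉ τ ✗.
  V = {[p48=p50]}: π^{-1}(V) = {p48, p50} ∉ τ ✗.
  V = {[p47], [p48=p50]}: π^{-1}(V) = {p47, p48, p50} ∉ τ ✗.
  V = {[p49]}: π^{-1}(V) = {p49} ∉ τ ✗.
  V = {[p47], [p49]}: π^{-1}(V) = {p47, p49} ∉ τ ✗.
  V = {[p48=p50], [p49]}: π^{-1}(V) = {p48, p49, p50} ∉ τ ✗.
  V = {[p47], [p48=p50], [p49]}: π^{-1}(V) = {p47, p48, p49, p50} ∉ τ ✗.
  V = {[p51]}: π^{-1}(V) = {p51} ∉ τ ✗.
  V = {[p47], [p51]}: π^{-1}(V) = {p47, p51} ∉ τ ✗.
  V = {[p48=p50], [p51]}: π^{-1}(V) = {p48, p50, p51} ∉ τ ✗.
  V = {[p47], [p48=p50], [p51]}: π^{-1}(V) = {p47, p48, p50, p51} ∉ τ ✗.
  V = {[p49], [p51]}: π^{-1}(V) = {p49, p51} ∈ τ ✓.
  V = {[p47], [p49], [p51]}: π^{-1}(V) = {p47, p49, p51} ∈ τ ✓.
  V = {[p48=p50], [p49], [p51]}: π^{-1}(V) = {p48, p49, p50, p51} ∈ τ ✓.
  V = {[p47], [p48=p50], [p49], [p51]}: π^{-1}(V) = {p47, p48, p49, p50, p51} ∈ τ ✓.
Open sets in the quotient: τ_Q = {{}, {[p49], [p51]}, {[p47], [p49], [p51]}, {[p48=p50], [p49], [p51]}, {[p47], [p48=p50], [p49], [p51]}} (5 elements).


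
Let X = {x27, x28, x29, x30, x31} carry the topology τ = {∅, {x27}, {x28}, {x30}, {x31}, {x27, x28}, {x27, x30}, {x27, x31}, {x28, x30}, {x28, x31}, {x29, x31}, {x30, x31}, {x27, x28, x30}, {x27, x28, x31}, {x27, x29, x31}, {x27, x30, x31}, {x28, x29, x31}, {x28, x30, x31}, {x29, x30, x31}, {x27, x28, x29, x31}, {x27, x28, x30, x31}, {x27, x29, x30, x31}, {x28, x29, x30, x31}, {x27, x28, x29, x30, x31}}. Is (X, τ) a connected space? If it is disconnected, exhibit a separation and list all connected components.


(X, τ) is disconnected; components = [{x27}, {x28}, {x30}, {x29, x31}].

Find clopen sets (U ∈ τ with X ∖ U ∈ τ):
  U = ∅, X ∖ U = {x27, x28, x29, x30, x31} — both open, so U is clopen.
  U = {x27}, X ∖ U = {x28, x29, x30, x31} — both open, so U is clopen.
  U = {x28}, X ∖ U = {x27, x29, x30, x31} — both open, so U is clopen.
  U = {x30}, X ∖ U = {x27, x28, x29, x31} — both open, so U is clopen.
  U = {x27, x28}, X ∖ U = {x29, x30, x31} — both open, so U is clopen.
  U = {x27, x30}, X ∖ U = {x28, x29, x31} — both open, so U is clopen.
  U = {x28, x30}, X ∖ U = {x27, x29, x31} — both open, so U is clopen.
  U = {x29, x31}, X ∖ U = {x27, x28, x30} — both open, so U is clopen.
  U = {x27, x28, x30}, X ∖ U = {x29, x31} — both open, so U is clopen.
  U = {x27, x29, x31}, X ∖ U = {x28, x30} — both open, so U is clopen.
  U = {x28, x29, x31}, X ∖ U = {x27, x30} — both open, so U is clopen.
  U = {x29, x30, x31}, X ∖ U = {x27, x28} — both open, so U is clopen.
  U = {x27, x28, x29, x31}, X ∖ U = {x30} — both open, so U is clopen.
  U = {x27, x29, x30, x31}, X ∖ U = {x28} — both open, so U is clopen.
  U = {x28, x29, x30, x31}, X ∖ U = {x27} — both open, so U is clopen.
  U = {x27, x28, x29, x30, x31}, X ∖ U = ∅ — both open, so U is clopen.
Nontrivial clopen(s) exist: e.g. {x28, x30}. So (X, τ) is disconnected.
Compute connected components by grouping points that agree on all clopens:
  component: {x27}
  component: {x28}
  component: {x30}
  component: {x29, x31}


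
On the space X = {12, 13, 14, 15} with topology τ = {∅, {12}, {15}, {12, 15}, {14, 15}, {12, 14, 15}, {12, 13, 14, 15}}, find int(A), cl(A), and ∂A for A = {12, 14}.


int(A) = {12}, cl(A) = {12, 13, 14}, ∂A = {13, 14}.

Closed sets in (X, τ) are complements of opens:
  closed(X, τ) = {∅, {13}, {12, 13}, {13, 14}, {12, 13, 14}, {13, 14, 15}, {12, 13, 14, 15}}.
int(A) = ⋃ {U ∈ τ : U ⊆ A}. Opens contained in A: ∅, {12}.
Taking the union of these: int(A) = {12}.
cl(A) = ⋂ {C closed : A ⊆ C}. Closed sets containing A: {12, 13, 14}, {12, 13, 14, 15}.
Intersecting these: cl(A) = {12, 13, 14}.
∂A = cl(A) ∖ int(A) = {12, 13, 14} ∖ {12} = {13, 14}.


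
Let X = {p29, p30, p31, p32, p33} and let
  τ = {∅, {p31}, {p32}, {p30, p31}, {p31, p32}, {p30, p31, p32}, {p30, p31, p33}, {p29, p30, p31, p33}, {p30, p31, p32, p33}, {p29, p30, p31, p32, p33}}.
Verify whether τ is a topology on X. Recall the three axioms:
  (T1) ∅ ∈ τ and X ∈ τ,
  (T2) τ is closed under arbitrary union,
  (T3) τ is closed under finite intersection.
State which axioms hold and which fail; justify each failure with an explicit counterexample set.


τ IS a topology on X.

Axiom (T1): ∅ ∈ τ? Yes; X ∈ τ? Yes.
Axiom (T2/T3): check pairwise unions and intersections of members of τ.
All pairwise intersections and unions checked — each lies in τ. Therefore τ satisfies (T1), (T2), (T3): it IS a topology on X.


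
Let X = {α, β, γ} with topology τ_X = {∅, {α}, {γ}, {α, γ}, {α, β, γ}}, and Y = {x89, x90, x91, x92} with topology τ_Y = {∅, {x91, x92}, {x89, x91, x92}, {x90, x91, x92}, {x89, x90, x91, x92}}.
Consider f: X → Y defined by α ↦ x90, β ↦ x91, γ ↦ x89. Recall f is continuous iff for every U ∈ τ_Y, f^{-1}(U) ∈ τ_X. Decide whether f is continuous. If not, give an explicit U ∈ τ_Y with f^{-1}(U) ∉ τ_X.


f is NOT continuous.

Compute f^{-1}(U) for each U ∈ τ_Y:
  U = ∅: f^{-1}(U) = ∅ ∈ τ_X ✓.
  U = {x91, x92}: f^{-1}(U) = {β} ∉ τ_X ✗.
  U = {x89, x91, x92}: f^{-1}(U) = {β, γ} ∉ τ_X ✗.
  U = {x90, x91, x92}: f^{-1}(U) = {α, β} ∉ τ_X ✗.
  U = {x89, x90, x91, x92}: f^{-1}(U) = {α, β, γ} ∈ τ_X ✓.
Found U = {x91, x92} with f^{-1}(U) = {β} not in τ_X. Therefore f is NOT continuous.


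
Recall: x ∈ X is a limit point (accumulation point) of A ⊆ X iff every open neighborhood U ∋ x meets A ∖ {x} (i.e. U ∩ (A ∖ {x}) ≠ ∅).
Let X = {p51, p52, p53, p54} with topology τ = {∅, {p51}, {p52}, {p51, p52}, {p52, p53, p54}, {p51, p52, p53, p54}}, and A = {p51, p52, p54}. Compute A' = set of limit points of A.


A' = {p53, p54}

For each x ∈ X, list the open sets U ∈ τ with x ∈ U, then check whether U ∩ (A ∖ {x}) ≠ ∅ for every such U.
  x = p51: open {p51} ∋ x has {p51} ∩ (A ∖ {p51}) = ∅, so x is NOT a limit point.
  x = p52: open {p52} ∋ x has {p52} ∩ (A ∖ {p52}) = ∅, so x is NOT a limit point.
  x = p53: opens ∋ x are {p52, p53, p54}, {p51, p52, p53, p54}; each meets A ∖ {p53}, so x IS a limit point.
  x = p54: opens ∋ x are {p52, p53, p54}, {p51, p52, p53, p54}; each meets A ∖ {p54}, so x IS a limit point.
Collecting: A' = {p53, p54}.


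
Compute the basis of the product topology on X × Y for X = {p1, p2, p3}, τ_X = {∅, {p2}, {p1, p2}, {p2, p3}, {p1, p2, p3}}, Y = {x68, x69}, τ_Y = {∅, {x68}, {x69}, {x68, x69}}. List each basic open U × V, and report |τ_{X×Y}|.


Basis B = {∅ × ∅, {p2} × {x68}, {p2} × {x69}, {p1, p2} × {x68}, {p1, p2} × {x69}, {p2} × {x68, x69}, {p2, p3} × {x68}, {p2, p3} × {x69}, {p1, p2, p3} × {x68}, {p1, p2, p3} × {x69}, {p1, p2} × {x68, x69}, {p2, p3} × {x68, x69}, {p1, p2, p3} × {x68, x69}}; |τ_{X×Y}| = 25.

Enumerate products U × V with U ∈ τ_X, V ∈ τ_Y (deduplicated):
  ∅ × ∅ = {} (∅)
  {p2} × {x68} = {(p2,x68)}
  {p2} × {x69} = {(p2,x69)}
  {p1, p2} × {x68} = {(p1,x68), (p2,x68)}
  {p1, p2} × {x69} = {(p1,x69), (p2,x69)}
  {p2} × {x68, x69} = {(p2,x68), (p2,x69)}
  {p2, p3} × {x68} = {(p2,x68), (p3,x68)}
  {p2, p3} × {x69} = {(p2,x69), (p3,x69)}
  {p1, p2, p3} × {x68} = {(p1,x68), (p2,x68), (p3,x68)}
  {p1, p2, p3} × {x69} = {(p1,x69), (p2,x69), (p3,x69)}
  {p1, p2} × {x68, x69} = {(p1,x68), (p1,x69), (p2,x68), (p2,x69)}
  {p2, p3} × {x68, x69} = {(p2,x68), (p2,x69), (p3,x68), (p3,x69)}
  {p1, p2, p3} × {x68, x69} = {(p1,x68), (p1,x69), (p2,x68), (p2,x69), (p3,x68), (p3,x69)}
These 13 distinct sets form the basis B.
Close under arbitrary unions to get τ_{X×Y}; counting gives |τ_{X×Y}| = 25.


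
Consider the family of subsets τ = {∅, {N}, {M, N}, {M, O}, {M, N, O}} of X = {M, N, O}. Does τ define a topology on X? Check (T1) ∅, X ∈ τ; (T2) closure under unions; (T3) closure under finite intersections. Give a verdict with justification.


τ is NOT a topology on X.

Axiom (T1): ∅ ∈ τ? Yes; X ∈ τ? Yes.
Axiom (T2/T3): check pairwise unions and intersections of members of τ.
Counterexample for (T3): {M, N} ∩ {M, O} = {M} ∉ τ. Therefore τ is NOT a topology.


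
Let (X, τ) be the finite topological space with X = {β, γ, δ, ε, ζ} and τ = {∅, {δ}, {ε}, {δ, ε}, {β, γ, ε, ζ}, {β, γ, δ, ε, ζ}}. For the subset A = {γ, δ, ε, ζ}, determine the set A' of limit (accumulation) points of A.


A' = {β, γ, ζ}

For each x ∈ X, list the open sets U ∈ τ with x ∈ U, then check whether U ∩ (A ∖ {x}) ≠ ∅ for every such U.
  x = β: opens ∋ x are {β, γ, ε, ζ}, {β, γ, δ, ε, ζ}; each meets A ∖ {β}, so x IS a limit point.
  x = γ: opens ∋ x are {β, γ, ε, ζ}, {β, γ, δ, ε, ζ}; each meets A ∖ {γ}, so x IS a limit point.
  x = δ: open {δ} ∋ x has {δ} ∩ (A ∖ {δ}) = ∅, so x is NOT a limit point.
  x = ε: open {ε} ∋ x has {ε} ∩ (A ∖ {ε}) = ∅, so x is NOT a limit point.
  x = ζ: opens ∋ x are {β, γ, ε, ζ}, {β, γ, δ, ε, ζ}; each meets A ∖ {ζ}, so x IS a limit point.
Collecting: A' = {β, γ, ζ}.


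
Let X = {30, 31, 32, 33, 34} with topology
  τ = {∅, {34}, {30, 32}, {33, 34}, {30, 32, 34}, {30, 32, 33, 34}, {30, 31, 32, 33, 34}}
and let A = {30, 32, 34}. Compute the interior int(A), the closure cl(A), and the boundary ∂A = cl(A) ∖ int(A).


int(A) = {30, 32, 34}, cl(A) = {30, 31, 32, 33, 34}, ∂A = {31, 33}.

Closed sets in (X, τ) are complements of opens:
  closed(X, τ) = {∅, {31}, {31, 33}, {30, 31, 32}, {31, 33, 34}, {30, 31, 32, 33}, {30, 31, 32, 33, 34}}.
int(A) = ⋃ {U ∈ τ : U ⊆ A}. Opens contained in A: ∅, {34}, {30, 32}, {30, 32, 34}.
Taking the union of these: int(A) = {30, 32, 34}.
cl(A) = ⋂ {C closed : A ⊆ C}. Closed sets containing A: {30, 31, 32, 33, 34}.
Intersecting these: cl(A) = {30, 31, 32, 33, 34}.
∂A = cl(A) ∖ int(A) = {30, 31, 32, 33, 34} ∖ {30, 32, 34} = {31, 33}.


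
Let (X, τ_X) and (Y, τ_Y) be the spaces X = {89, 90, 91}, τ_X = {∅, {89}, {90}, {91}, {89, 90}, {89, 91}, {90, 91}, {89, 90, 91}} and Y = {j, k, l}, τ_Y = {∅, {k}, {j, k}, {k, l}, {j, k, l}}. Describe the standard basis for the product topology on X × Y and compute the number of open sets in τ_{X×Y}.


Basis B = {∅ × ∅, {89} × {k}, {90} × {k}, {91} × {k}, {89} × {j, k}, {89} × {k, l}, {89, 90} × {k}, {89, 91} × {k}, {90} × {j, k}, {90} × {k, l}, {90, 91} × {k}, {91} × {j, k}, {91} × {k, l}, {89} × {j, k, l}, {89, 90, 91} × {k}, {90} × {j, k, l}, {91} × {j, k, l}, {89, 90} × {j, k}, {89, 91} × {j, k}, {89, 90} × {k, l}, {89, 91} × {k, l}, {90, 91} × {j, k}, {90, 91} × {k, l}, {89, 90} × {j, k, l}, {89, 91} × {j, k, l}, {89, 90, 91} × {j, k}, {89, 90, 91} × {k, l}, {90, 91} × {j, k, l}, {89, 90, 91} × {j, k, l}}; |τ_{X×Y}| = 125.

Enumerate products U × V with U ∈ τ_X, V ∈ τ_Y (deduplicated):
  ∅ × ∅ = {} (∅)
  {89} × {k} = {(89,k)}
  {90} × {k} = {(90,k)}
  {91} × {k} = {(91,k)}
  {89} × {j, k} = {(89,j), (89,k)}
  {89} × {k, l} = {(89,k), (89,l)}
  {89, 90} × {k} = {(89,k), (90,k)}
  {89, 91} × {k} = {(89,k), (91,k)}
  {90} × {j, k} = {(90,j), (90,k)}
  {90} × {k, l} = {(90,k), (90,l)}
  {90, 91} × {k} = {(90,k), (91,k)}
  {91} × {j, k} = {(91,j), (91,k)}
  {91} × {k, l} = {(91,k), (91,l)}
  {89} × {j, k, l} = {(89,j), (89,k), (89,l)}
  {89, 90, 91} × {k} = {(89,k), (90,k), (91,k)}
  {90} × {j, k, l} = {(90,j), (90,k), (90,l)}
  {91} × {j, k, l} = {(91,j), (91,k), (91,l)}
  {89, 90} × {j, k} = {(89,j), (89,k), (90,j), (90,k)}
  {89, 91} × {j, k} = {(89,j), (89,k), (91,j), (91,k)}
  {89, 90} × {k, l} = {(89,k), (89,l), (90,k), (90,l)}
  {89, 91} × {k, l} = {(89,k), (89,l), (91,k), (91,l)}
  {90, 91} × {j, k} = {(90,j), (90,k), (91,j), (91,k)}
  {90, 91} × {k, l} = {(90,k), (90,l), (91,k), (91,l)}
  {89, 90} × {j, k, l} = {(89,j), (89,k), (89,l), (90,j), (90,k), (90,l)}
  {89, 91} × {j, k, l} = {(89,j), (89,k), (89,l), (91,j), (91,k), (91,l)}
  {89, 90, 91} × {j, k} = {(89,j), (89,k), (90,j), (90,k), (91,j), (91,k)}
  {89, 90, 91} × {k, l} = {(89,k), (89,l), (90,k), (90,l), (91,k), (91,l)}
  {90, 91} × {j, k, l} = {(90,j), (90,k), (90,l), (91,j), (91,k), (91,l)}
  {89, 90, 91} × {j, k, l} = {(89,j), (89,k), (89,l), (90,j), (90,k), (90,l), (91,j), (91,k), (91,l)}
These 29 distinct sets form the basis B.
Close under arbitrary unions to get τ_{X×Y}; counting gives |τ_{X×Y}| = 125.


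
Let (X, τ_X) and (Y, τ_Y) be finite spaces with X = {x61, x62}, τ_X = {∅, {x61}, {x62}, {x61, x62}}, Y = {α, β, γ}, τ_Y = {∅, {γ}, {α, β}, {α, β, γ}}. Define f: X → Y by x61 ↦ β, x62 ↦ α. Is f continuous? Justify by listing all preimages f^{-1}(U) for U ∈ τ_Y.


f IS continuous.

Compute f^{-1}(U) for each U ∈ τ_Y:
  U = ∅: f^{-1}(U) = ∅ ∈ τ_X ✓.
  U = {γ}: f^{-1}(U) = ∅ ∈ τ_X ✓.
  U = {α, β}: f^{-1}(U) = {x61, x62} ∈ τ_X ✓.
  U = {α, β, γ}: f^{-1}(U) = {x61, x62} ∈ τ_X ✓.
Every preimage lies in τ_X, so f IS continuous.


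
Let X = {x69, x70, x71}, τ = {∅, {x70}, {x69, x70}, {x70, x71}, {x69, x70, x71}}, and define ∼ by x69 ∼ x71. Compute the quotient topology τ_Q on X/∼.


X/∼ = {[x69=x71], [x70]}; |τ_Q| = 3.

Equivalence classes: [x69=x71], [x70].
Quotient map π: X → X/∼ sends x69 ↦ [x69=x71], x70 ↦ [x70], x71 ↦ [x69=x71].
For each subset V ⊆ X/∼, compute π^{-1}(V) ⊆ X and check whether π^{-1}(V) ∈ τ. V is open in τ_Q iff π^{-1}(V) ∈ τ.
  V = {}: π^{-1}(V) = ∅ ∈ τ ✓.
  V = {[x69=x71]}: π^{-1}(V) = {x69, x71} ∉ τ ✗.
  V = {[x70]}: π^{-1}(V) = {x70} ∈ τ ✓.
  V = {[x69=x71], [x70]}: π^{-1}(V) = {x69, x70, x71} ∈ τ ✓.
Open sets in the quotient: τ_Q = {{}, {[x70]}, {[x69=x71], [x70]}} (3 elements).


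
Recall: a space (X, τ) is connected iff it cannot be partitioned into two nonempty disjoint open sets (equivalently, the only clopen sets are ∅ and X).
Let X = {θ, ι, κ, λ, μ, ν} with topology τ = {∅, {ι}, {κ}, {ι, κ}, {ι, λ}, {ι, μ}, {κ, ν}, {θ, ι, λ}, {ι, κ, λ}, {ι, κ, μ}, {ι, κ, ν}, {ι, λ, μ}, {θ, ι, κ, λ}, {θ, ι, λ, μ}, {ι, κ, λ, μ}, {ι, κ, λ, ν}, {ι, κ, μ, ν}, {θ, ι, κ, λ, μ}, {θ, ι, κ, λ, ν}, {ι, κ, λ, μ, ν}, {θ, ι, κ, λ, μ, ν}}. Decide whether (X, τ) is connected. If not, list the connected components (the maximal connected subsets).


(X, τ) is disconnected; components = [{κ, ν}, {θ, ι, λ, μ}].

Find clopen sets (U ∈ τ with X ∖ U ∈ τ):
  U = ∅, X ∖ U = {θ, ι, κ, λ, μ, ν} — both open, so U is clopen.
  U = {κ, ν}, X ∖ U = {θ, ι, λ, μ} — both open, so U is clopen.
  U = {θ, ι, λ, μ}, X ∖ U = {κ, ν} — both open, so U is clopen.
  U = {θ, ι, κ, λ, μ, ν}, X ∖ U = ∅ — both open, so U is clopen.
Nontrivial clopen(s) exist: e.g. {θ, ι, λ, μ}. So (X, τ) is disconnected.
Compute connected components by grouping points that agree on all clopens:
  component: {κ, ν}
  component: {θ, ι, λ, μ}


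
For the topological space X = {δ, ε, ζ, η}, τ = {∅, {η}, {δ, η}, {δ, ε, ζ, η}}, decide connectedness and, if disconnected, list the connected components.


(X, τ) is connected.

Find clopen sets (U ∈ τ with X ∖ U ∈ τ):
  U = ∅, X ∖ U = {δ, ε, ζ, η} — both open, so U is clopen.
  U = {δ, ε, ζ, η}, X ∖ U = ∅ — both open, so U is clopen.
Only trivial clopens (∅ and X) exist, so (X, τ) is connected.
Compute connected components by grouping points that agree on all clopens:
  component: {δ, ε, ζ, η}


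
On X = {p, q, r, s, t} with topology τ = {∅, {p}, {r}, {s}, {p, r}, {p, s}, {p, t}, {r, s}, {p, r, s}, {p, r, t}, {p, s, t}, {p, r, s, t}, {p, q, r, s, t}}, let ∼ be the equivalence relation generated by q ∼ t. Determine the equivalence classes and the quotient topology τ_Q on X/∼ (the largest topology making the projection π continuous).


X/∼ = {[p], [q=t], [r], [s]}; |τ_Q| = 9.

Equivalence classes: [p], [q=t], [r], [s].
Quotient map π: X → X/∼ sends p ↦ [p], q ↦ [q=t], r ↦ [r], s ↦ [s], t ↦ [q=t].
For each subset V ⊆ X/∼, compute π^{-1}(V) ⊆ X and check whether π^{-1}(V) ∈ τ. V is open in τ_Q iff π^{-1}(V) ∈ τ.
  V = {}: π^{-1}(V) = ∅ ∈ τ ✓.
  V = {[p]}: π^{-1}(V) = {p} ∈ τ ✓.
  V = {[q=t]}: π^{-1}(V) = {q, t} ∉ τ ✗.
  V = {[p], [q=t]}: π^{-1}(V) = {p, q, t} ∉ τ ✗.
  V = {[r]}: π^{-1}(V) = {r} ∈ τ ✓.
  V = {[p], [r]}: π^{-1}(V) = {p, r} ∈ τ ✓.
  V = {[q=t], [r]}: π^{-1}(V) = {q, r, t} ∉ τ ✗.
  V = {[p], [q=t], [r]}: π^{-1}(V) = {p, q, r, t} ∉ τ ✗.
  V = {[s]}: π^{-1}(V) = {s} ∈ τ ✓.
  V = {[p], [s]}: π^{-1}(V) = {p, s} ∈ τ ✓.
  V = {[q=t], [s]}: π^{-1}(V) = {q, s, t} ∉ τ ✗.
  V = {[p], [q=t], [s]}: π^{-1}(V) = {p, q, s, t} ∉ τ ✗.
  V = {[r], [s]}: π^{-1}(V) = {r, s} ∈ τ ✓.
  V = {[p], [r], [s]}: π^{-1}(V) = {p, r, s} ∈ τ ✓.
  V = {[q=t], [r], [s]}: π^{-1}(V) = {q, r, s, t} ∉ τ ✗.
  V = {[p], [q=t], [r], [s]}: π^{-1}(V) = {p, q, r, s, t} ∈ τ ✓.
Open sets in the quotient: τ_Q = {{}, {[p]}, {[r]}, {[p], [r]}, {[s]}, {[p], [s]}, {[r], [s]}, {[p], [r], [s]}, {[p], [q=t], [r], [s]}} (9 elements).


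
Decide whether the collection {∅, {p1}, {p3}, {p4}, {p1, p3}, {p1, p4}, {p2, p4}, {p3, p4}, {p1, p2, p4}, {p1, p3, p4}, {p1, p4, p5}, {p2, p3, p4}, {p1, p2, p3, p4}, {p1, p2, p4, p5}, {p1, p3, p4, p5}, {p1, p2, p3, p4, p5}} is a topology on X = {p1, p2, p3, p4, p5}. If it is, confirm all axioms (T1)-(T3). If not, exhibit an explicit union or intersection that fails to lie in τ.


τ IS a topology on X.

Axiom (T1): ∅ ∈ τ? Yes; X ∈ τ? Yes.
Axiom (T2/T3): check pairwise unions and intersections of members of τ.
All pairwise intersections and unions checked — each lies in τ. Therefore τ satisfies (T1), (T2), (T3): it IS a topology on X.


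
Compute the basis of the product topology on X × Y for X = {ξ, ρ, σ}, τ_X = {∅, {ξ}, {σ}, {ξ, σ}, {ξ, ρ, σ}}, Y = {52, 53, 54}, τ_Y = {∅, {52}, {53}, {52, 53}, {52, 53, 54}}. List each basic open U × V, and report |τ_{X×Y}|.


Basis B = {∅ × ∅, {ξ} × {52}, {ξ} × {53}, {σ} × {52}, {σ} × {53}, {ξ} × {52, 53}, {ξ, σ} × {52}, {ξ, σ} × {53}, {σ} × {52, 53}, {ξ} × {52, 53, 54}, {ξ, ρ, σ} × {52}, {ξ, ρ, σ} × {53}, {σ} × {52, 53, 54}, {ξ, σ} × {52, 53}, {ξ, σ} × {52, 53, 54}, {ξ, ρ, σ} × {52, 53}, {ξ, ρ, σ} × {52, 53, 54}}; |τ_{X×Y}| = 48.

Enumerate products U × V with U ∈ τ_X, V ∈ τ_Y (deduplicated):
  ∅ × ∅ = {} (∅)
  {ξ} × {52} = {(ξ,52)}
  {ξ} × {53} = {(ξ,53)}
  {σ} × {52} = {(σ,52)}
  {σ} × {53} = {(σ,53)}
  {ξ} × {52, 53} = {(ξ,52), (ξ,53)}
  {ξ, σ} × {52} = {(ξ,52), (σ,52)}
  {ξ, σ} × {53} = {(ξ,53), (σ,53)}
  {σ} × {52, 53} = {(σ,52), (σ,53)}
  {ξ} × {52, 53, 54} = {(ξ,52), (ξ,53), (ξ,54)}
  {ξ, ρ, σ} × {52} = {(ξ,52), (ρ,52), (σ,52)}
  {ξ, ρ, σ} × {53} = {(ξ,53), (ρ,53), (σ,53)}
  {σ} × {52, 53, 54} = {(σ,52), (σ,53), (σ,54)}
  {ξ, σ} × {52, 53} = {(ξ,52), (ξ,53), (σ,52), (σ,53)}
  {ξ, σ} × {52, 53, 54} = {(ξ,52), (ξ,53), (ξ,54), (σ,52), (σ,53), (σ,54)}
  {ξ, ρ, σ} × {52, 53} = {(ξ,52), (ξ,53), (ρ,52), (ρ,53), (σ,52), (σ,53)}
  {ξ, ρ, σ} × {52, 53, 54} = {(ξ,52), (ξ,53), (ξ,54), (ρ,52), (ρ,53), (ρ,54), (σ,52), (σ,53), (σ,54)}
These 17 distinct sets form the basis B.
Close under arbitrary unions to get τ_{X×Y}; counting gives |τ_{X×Y}| = 48.


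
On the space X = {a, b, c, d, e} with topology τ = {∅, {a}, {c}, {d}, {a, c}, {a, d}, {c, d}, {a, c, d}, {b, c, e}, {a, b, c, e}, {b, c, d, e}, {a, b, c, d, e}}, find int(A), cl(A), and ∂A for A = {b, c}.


int(A) = {c}, cl(A) = {b, c, e}, ∂A = {b, e}.

Closed sets in (X, τ) are complements of opens:
  closed(X, τ) = {∅, {a}, {d}, {a, d}, {b, e}, {a, b, e}, {b, c, e}, {b, d, e}, {a, b, c, e}, {a, b, d, e}, {b, c, d, e}, {a, b, c, d, e}}.
int(A) = ⋃ {U ∈ τ : U ⊆ A}. Opens contained in A: ∅, {c}.
Taking the union of these: int(A) = {c}.
cl(A) = ⋂ {C closed : A ⊆ C}. Closed sets containing A: {b, c, e}, {a, b, c, e}, {b, c, d, e}, {a, b, c, d, e}.
Intersecting these: cl(A) = {b, c, e}.
∂A = cl(A) ∖ int(A) = {b, c, e} ∖ {c} = {b, e}.


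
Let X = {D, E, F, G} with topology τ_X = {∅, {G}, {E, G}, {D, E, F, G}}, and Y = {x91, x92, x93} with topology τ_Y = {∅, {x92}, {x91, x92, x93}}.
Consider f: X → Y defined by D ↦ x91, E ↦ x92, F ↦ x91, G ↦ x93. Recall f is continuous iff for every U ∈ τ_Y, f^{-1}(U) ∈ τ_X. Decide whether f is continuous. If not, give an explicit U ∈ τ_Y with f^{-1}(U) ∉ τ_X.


f is NOT continuous.

Compute f^{-1}(U) for each U ∈ τ_Y:
  U = ∅: f^{-1}(U) = ∅ ∈ τ_X ✓.
  U = {x92}: f^{-1}(U) = {E} ∉ τ_X ✗.
  U = {x91, x92, x93}: f^{-1}(U) = {D, E, F, G} ∈ τ_X ✓.
Found U = {x92} with f^{-1}(U) = {E} not in τ_X. Therefore f is NOT continuous.


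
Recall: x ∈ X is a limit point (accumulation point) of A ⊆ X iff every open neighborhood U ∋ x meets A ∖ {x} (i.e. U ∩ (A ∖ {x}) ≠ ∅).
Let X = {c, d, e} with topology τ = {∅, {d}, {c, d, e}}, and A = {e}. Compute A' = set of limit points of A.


A' = {c}

For each x ∈ X, list the open sets U ∈ τ with x ∈ U, then check whether U ∩ (A ∖ {x}) ≠ ∅ for every such U.
  x = c: opens ∋ x are {c, d, e}; each meets A ∖ {c}, so x IS a limit point.
  x = d: open {d} ∋ x has {d} ∩ (A ∖ {d}) = ∅, so x is NOT a limit point.
  x = e: open {c, d, e} ∋ x has {c, d, e} ∩ (A ∖ {e}) = ∅, so x is NOT a limit point.
Collecting: A' = {c}.


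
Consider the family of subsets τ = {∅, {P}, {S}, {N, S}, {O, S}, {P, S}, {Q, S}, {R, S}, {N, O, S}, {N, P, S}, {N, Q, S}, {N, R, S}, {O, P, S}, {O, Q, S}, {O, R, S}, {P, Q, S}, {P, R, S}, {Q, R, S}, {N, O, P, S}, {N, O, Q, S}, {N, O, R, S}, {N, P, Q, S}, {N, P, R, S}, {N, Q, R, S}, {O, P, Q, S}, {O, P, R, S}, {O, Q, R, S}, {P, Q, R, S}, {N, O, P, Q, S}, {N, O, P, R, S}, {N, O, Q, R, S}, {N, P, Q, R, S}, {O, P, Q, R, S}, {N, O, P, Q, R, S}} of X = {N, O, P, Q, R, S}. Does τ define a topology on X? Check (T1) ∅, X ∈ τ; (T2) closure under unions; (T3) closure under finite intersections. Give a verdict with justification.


τ IS a topology on X.

Axiom (T1): ∅ ∈ τ? Yes; X ∈ τ? Yes.
Axiom (T2/T3): check pairwise unions and intersections of members of τ.
All pairwise intersections and unions checked — each lies in τ. Therefore τ satisfies (T1), (T2), (T3): it IS a topology on X.


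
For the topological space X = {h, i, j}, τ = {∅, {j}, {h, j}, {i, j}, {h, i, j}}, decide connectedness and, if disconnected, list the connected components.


(X, τ) is connected.

Find clopen sets (U ∈ τ with X ∖ U ∈ τ):
  U = ∅, X ∖ U = {h, i, j} — both open, so U is clopen.
  U = {h, i, j}, X ∖ U = ∅ — both open, so U is clopen.
Only trivial clopens (∅ and X) exist, so (X, τ) is connected.
Compute connected components by grouping points that agree on all clopens:
  component: {h, i, j}


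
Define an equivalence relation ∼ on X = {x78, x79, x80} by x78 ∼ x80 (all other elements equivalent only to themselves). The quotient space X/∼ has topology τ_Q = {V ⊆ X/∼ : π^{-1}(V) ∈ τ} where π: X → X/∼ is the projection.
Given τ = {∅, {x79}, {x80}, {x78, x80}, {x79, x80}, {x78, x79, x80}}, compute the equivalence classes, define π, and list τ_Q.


X/∼ = {[x78=x80], [x79]}; |τ_Q| = 4.

Equivalence classes: [x78=x80], [x79].
Quotient map π: X → X/∼ sends x78 ↦ [x78=x80], x79 ↦ [x79], x80 ↦ [x78=x80].
For each subset V ⊆ X/∼, compute π^{-1}(V) ⊆ X and check whether π^{-1}(V) ∈ τ. V is open in τ_Q iff π^{-1}(V) ∈ τ.
  V = {}: π^{-1}(V) = ∅ ∈ τ ✓.
  V = {[x78=x80]}: π^{-1}(V) = {x78, x80} ∈ τ ✓.
  V = {[x79]}: π^{-1}(V) = {x79} ∈ τ ✓.
  V = {[x78=x80], [x79]}: π^{-1}(V) = {x78, x79, x80} ∈ τ ✓.
Open sets in the quotient: τ_Q = {{}, {[x78=x80]}, {[x79]}, {[x78=x80], [x79]}} (4 elements).


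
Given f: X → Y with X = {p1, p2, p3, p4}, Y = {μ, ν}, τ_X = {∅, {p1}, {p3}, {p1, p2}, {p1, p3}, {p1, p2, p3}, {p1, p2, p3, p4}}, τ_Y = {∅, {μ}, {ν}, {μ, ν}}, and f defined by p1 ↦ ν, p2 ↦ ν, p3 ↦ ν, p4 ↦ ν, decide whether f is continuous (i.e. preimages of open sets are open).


f IS continuous.

Compute f^{-1}(U) for each U ∈ τ_Y:
  U = ∅: f^{-1}(U) = ∅ ∈ τ_X ✓.
  U = {μ}: f^{-1}(U) = ∅ ∈ τ_X ✓.
  U = {ν}: f^{-1}(U) = {p1, p2, p3, p4} ∈ τ_X ✓.
  U = {μ, ν}: f^{-1}(U) = {p1, p2, p3, p4} ∈ τ_X ✓.
Every preimage lies in τ_X, so f IS continuous.


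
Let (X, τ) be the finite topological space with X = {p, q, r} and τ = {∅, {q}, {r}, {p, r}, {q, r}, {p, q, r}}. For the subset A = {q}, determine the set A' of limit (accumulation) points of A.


A' = ∅

For each x ∈ X, list the open sets U ∈ τ with x ∈ U, then check whether U ∩ (A ∖ {x}) ≠ ∅ for every such U.
  x = p: open {p, r} ∋ x has {p, r} ∩ (A ∖ {p}) = ∅, so x is NOT a limit point.
  x = q: open {q} ∋ x has {q} ∩ (A ∖ {q}) = ∅, so x is NOT a limit point.
  x = r: open {r} ∋ x has {r} ∩ (A ∖ {r}) = ∅, so x is NOT a limit point.
Collecting: A' = ∅.
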